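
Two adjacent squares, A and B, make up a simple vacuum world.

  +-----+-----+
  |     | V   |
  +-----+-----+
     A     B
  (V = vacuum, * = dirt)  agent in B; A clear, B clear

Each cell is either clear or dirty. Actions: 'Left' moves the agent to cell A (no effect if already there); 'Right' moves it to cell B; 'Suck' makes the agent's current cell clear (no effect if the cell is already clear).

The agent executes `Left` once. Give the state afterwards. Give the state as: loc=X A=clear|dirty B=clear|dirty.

start: loc=B A=clear B=clear
step 1/1 (Left): loc=A A=clear B=clear

loc=A A=clear B=clear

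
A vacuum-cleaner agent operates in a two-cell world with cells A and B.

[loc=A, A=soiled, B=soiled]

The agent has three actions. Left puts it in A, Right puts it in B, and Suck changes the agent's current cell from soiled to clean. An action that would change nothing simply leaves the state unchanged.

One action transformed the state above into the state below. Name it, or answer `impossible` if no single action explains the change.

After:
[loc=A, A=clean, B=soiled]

Suck

try  Left: <A|soiled|soiled>
try Right: <B|soiled|soiled>
try  Suck: <A|clean|soiled>  ← match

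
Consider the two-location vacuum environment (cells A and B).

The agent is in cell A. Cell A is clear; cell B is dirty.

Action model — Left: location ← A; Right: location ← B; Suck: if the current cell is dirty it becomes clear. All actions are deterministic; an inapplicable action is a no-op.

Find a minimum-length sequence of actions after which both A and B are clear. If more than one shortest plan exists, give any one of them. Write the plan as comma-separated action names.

Right, Suck

1. Right → in B — A clear, B dirty
2. Suck → in B — A clear, B clear
min 2: go B then Suck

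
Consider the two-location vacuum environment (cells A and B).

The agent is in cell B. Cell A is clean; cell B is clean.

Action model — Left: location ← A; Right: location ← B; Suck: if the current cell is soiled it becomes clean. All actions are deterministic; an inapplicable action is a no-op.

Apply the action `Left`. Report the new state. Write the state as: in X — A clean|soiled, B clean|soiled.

start: in B — A clean, B clean
[1] after Left: in A — A clean, B clean

in A — A clean, B clean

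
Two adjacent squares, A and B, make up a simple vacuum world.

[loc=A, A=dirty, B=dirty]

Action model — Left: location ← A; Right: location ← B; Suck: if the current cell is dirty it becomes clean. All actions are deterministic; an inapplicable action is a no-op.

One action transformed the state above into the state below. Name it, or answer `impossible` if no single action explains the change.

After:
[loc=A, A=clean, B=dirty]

try  Left: loc=A A=dirty B=dirty
try Right: loc=B A=dirty B=dirty
try  Suck: loc=A A=clean B=dirty  ← match

Suck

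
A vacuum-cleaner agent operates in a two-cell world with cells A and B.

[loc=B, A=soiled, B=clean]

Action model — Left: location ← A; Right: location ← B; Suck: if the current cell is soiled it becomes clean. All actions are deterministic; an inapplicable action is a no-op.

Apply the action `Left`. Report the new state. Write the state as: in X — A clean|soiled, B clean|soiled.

start: in B — A soiled, B clean
[1] after Left: in A — A soiled, B clean

in A — A soiled, B clean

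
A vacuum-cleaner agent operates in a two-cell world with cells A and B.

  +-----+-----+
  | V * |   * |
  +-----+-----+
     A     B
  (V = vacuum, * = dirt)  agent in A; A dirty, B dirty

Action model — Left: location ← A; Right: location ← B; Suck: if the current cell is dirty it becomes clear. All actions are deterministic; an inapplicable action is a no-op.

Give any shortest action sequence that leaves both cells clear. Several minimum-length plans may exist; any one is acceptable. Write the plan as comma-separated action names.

t=1 Suck ⇒ in A — A clear, B dirty
t=2 Right ⇒ in B — A clear, B dirty
t=3 Suck ⇒ in B — A clear, B clear
min 3: Suck A + move + Suck B

Suck, Right, Suck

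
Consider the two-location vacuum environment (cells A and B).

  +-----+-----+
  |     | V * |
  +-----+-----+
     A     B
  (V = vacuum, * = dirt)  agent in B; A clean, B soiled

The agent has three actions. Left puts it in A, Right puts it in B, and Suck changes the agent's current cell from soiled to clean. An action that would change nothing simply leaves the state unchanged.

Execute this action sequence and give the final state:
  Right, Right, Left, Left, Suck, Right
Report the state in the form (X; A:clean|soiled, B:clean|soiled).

(B; A:clean, B:soiled)

step 1/6 (Right): (B; A:clean, B:soiled)
step 2/6 (Right): (B; A:clean, B:soiled)
step 3/6 (Left): (A; A:clean, B:soiled)
step 4/6 (Left): (A; A:clean, B:soiled)
step 5/6 (Suck): (A; A:clean, B:soiled)
step 6/6 (Right): (B; A:clean, B:soiled)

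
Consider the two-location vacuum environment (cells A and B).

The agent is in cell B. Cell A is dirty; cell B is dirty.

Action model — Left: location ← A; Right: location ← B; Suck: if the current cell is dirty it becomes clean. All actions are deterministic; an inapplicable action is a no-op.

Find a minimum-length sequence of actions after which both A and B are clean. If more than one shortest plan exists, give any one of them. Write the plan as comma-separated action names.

step 1/3 (Suck): (B; A:dirty, B:clean)
step 2/3 (Left): (A; A:dirty, B:clean)
step 3/3 (Suck): (A; A:clean, B:clean)
min 3: Suck B + move + Suck A

Suck, Left, Suck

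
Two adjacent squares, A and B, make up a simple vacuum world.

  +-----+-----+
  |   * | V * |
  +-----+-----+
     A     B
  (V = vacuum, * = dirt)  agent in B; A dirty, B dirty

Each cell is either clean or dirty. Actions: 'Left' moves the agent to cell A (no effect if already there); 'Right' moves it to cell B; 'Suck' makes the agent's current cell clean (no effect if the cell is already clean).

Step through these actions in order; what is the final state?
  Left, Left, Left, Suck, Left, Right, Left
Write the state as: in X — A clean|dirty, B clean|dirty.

in A — A clean, B dirty

1) do Left; now in A — A dirty, B dirty
2) do Left; now in A — A dirty, B dirty
3) do Left; now in A — A dirty, B dirty
4) do Suck; now in A — A clean, B dirty
5) do Left; now in A — A clean, B dirty
6) do Right; now in B — A clean, B dirty
7) do Left; now in A — A clean, B dirty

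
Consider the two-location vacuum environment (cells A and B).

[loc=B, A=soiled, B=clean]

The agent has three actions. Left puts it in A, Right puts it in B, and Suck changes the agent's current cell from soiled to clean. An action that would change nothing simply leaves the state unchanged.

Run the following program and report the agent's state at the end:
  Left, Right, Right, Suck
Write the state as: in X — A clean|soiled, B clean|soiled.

in B — A soiled, B clean

t=1 Left ⇒ in A — A soiled, B clean
t=2 Right ⇒ in B — A soiled, B clean
t=3 Right ⇒ in B — A soiled, B clean
t=4 Suck ⇒ in B — A soiled, B clean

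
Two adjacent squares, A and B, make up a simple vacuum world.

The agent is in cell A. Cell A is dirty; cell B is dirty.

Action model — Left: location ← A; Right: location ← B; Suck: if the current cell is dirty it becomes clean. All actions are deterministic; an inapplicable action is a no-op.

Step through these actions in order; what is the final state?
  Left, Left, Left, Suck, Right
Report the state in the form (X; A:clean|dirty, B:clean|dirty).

(B; A:clean, B:dirty)

[1] after Left: (A; A:dirty, B:dirty)
[2] after Left: (A; A:dirty, B:dirty)
[3] after Left: (A; A:dirty, B:dirty)
[4] after Suck: (A; A:clean, B:dirty)
[5] after Right: (B; A:clean, B:dirty)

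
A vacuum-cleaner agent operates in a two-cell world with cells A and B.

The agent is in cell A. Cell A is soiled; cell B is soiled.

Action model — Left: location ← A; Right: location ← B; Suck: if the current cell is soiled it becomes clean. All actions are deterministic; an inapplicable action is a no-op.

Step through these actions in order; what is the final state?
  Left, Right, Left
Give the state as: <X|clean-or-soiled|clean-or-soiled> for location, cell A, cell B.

<A|soiled|soiled>

t=1 Left ⇒ <A|soiled|soiled>
t=2 Right ⇒ <B|soiled|soiled>
t=3 Left ⇒ <A|soiled|soiled>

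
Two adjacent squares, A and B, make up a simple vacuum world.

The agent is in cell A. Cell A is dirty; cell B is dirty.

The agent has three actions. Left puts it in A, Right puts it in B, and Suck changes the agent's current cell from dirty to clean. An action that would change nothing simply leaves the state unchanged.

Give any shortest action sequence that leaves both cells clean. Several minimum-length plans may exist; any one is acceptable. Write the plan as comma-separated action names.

1) do Suck; now (A; A:clean, B:dirty)
2) do Right; now (B; A:clean, B:dirty)
3) do Suck; now (B; A:clean, B:clean)
min 3: Suck A + move + Suck B

Suck, Right, Suck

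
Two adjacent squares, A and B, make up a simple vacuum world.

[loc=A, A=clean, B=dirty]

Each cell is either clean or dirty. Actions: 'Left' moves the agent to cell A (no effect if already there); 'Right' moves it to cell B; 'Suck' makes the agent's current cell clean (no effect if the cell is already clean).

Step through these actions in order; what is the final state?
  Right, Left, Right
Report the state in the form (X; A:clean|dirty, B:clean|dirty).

t=1 Right ⇒ (B; A:clean, B:dirty)
t=2 Left ⇒ (A; A:clean, B:dirty)
t=3 Right ⇒ (B; A:clean, B:dirty)

(B; A:clean, B:dirty)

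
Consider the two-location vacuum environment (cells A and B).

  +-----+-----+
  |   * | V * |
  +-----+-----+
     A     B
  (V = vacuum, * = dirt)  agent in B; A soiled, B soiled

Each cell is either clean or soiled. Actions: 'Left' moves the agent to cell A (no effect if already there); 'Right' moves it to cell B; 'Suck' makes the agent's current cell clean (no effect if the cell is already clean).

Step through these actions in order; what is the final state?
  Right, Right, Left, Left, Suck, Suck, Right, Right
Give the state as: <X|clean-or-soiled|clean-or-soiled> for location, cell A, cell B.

1. Right → <B|soiled|soiled>
2. Right → <B|soiled|soiled>
3. Left → <A|soiled|soiled>
4. Left → <A|soiled|soiled>
5. Suck → <A|clean|soiled>
6. Suck → <A|clean|soiled>
7. Right → <B|clean|soiled>
8. Right → <B|clean|soiled>

<B|clean|soiled>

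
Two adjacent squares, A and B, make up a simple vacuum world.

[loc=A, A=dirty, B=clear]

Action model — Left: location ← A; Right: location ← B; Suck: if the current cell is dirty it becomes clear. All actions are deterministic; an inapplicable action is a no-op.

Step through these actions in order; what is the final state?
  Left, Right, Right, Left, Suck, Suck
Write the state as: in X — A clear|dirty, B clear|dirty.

in A — A clear, B clear

step 1/6 (Left): in A — A dirty, B clear
step 2/6 (Right): in B — A dirty, B clear
step 3/6 (Right): in B — A dirty, B clear
step 4/6 (Left): in A — A dirty, B clear
step 5/6 (Suck): in A — A clear, B clear
step 6/6 (Suck): in A — A clear, B clear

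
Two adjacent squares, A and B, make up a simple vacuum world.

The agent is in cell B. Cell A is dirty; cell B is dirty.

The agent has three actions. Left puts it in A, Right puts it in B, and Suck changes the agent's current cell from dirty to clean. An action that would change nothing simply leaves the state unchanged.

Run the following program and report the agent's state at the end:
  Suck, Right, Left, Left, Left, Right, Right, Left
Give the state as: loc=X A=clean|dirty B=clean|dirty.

t=1 Suck ⇒ loc=B A=dirty B=clean
t=2 Right ⇒ loc=B A=dirty B=clean
t=3 Left ⇒ loc=A A=dirty B=clean
t=4 Left ⇒ loc=A A=dirty B=clean
t=5 Left ⇒ loc=A A=dirty B=clean
t=6 Right ⇒ loc=B A=dirty B=clean
t=7 Right ⇒ loc=B A=dirty B=clean
t=8 Left ⇒ loc=A A=dirty B=clean

loc=A A=dirty B=clean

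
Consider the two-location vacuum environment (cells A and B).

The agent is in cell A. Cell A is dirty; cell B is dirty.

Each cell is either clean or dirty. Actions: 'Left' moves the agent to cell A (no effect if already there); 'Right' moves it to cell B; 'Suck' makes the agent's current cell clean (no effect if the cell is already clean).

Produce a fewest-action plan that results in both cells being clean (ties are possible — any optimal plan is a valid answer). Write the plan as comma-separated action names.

Suck, Right, Suck

Suck (#1): in A — A clean, B dirty
Right (#2): in B — A clean, B dirty
Suck (#3): in B — A clean, B clean
min 3: Suck A + move + Suck B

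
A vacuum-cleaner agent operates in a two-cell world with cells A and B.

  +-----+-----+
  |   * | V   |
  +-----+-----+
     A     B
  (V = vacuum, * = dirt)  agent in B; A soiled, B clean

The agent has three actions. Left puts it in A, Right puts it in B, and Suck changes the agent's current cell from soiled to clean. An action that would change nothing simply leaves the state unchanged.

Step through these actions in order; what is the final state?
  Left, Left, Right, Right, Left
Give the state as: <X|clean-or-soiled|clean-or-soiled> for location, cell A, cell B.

1) do Left; now <A|soiled|clean>
2) do Left; now <A|soiled|clean>
3) do Right; now <B|soiled|clean>
4) do Right; now <B|soiled|clean>
5) do Left; now <A|soiled|clean>

<A|soiled|clean>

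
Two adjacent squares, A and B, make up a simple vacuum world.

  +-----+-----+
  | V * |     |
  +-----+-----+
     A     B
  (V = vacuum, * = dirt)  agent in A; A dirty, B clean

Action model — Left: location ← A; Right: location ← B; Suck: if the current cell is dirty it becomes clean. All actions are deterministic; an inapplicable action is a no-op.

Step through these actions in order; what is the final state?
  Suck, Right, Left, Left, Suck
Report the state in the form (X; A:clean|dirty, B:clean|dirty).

1) do Suck; now (A; A:clean, B:clean)
2) do Right; now (B; A:clean, B:clean)
3) do Left; now (A; A:clean, B:clean)
4) do Left; now (A; A:clean, B:clean)
5) do Suck; now (A; A:clean, B:clean)

(A; A:clean, B:clean)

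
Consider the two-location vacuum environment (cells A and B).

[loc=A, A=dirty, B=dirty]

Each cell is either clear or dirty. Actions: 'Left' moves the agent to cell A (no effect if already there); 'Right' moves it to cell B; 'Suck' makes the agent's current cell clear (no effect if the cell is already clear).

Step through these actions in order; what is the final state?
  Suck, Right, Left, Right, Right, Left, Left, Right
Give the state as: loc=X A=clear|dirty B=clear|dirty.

loc=B A=clear B=dirty

1) do Suck; now loc=A A=clear B=dirty
2) do Right; now loc=B A=clear B=dirty
3) do Left; now loc=A A=clear B=dirty
4) do Right; now loc=B A=clear B=dirty
5) do Right; now loc=B A=clear B=dirty
6) do Left; now loc=A A=clear B=dirty
7) do Left; now loc=A A=clear B=dirty
8) do Right; now loc=B A=clear B=dirty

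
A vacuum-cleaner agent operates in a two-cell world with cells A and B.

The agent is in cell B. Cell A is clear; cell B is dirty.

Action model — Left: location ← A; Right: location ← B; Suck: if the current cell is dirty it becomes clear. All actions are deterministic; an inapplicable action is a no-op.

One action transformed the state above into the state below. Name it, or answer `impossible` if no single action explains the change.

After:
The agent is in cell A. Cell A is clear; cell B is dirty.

Left

try  Left: loc=A A=clear B=dirty  ← match
try Right: loc=B A=clear B=dirty
try  Suck: loc=B A=clear B=clear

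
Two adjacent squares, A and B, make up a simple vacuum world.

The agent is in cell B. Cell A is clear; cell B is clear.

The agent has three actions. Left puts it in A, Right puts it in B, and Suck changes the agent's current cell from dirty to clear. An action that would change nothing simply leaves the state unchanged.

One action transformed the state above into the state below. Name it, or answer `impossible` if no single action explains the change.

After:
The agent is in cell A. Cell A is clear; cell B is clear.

try  Left: (A; A:clear, B:clear)  ← match
try Right: (B; A:clear, B:clear)
try  Suck: (B; A:clear, B:clear)

Left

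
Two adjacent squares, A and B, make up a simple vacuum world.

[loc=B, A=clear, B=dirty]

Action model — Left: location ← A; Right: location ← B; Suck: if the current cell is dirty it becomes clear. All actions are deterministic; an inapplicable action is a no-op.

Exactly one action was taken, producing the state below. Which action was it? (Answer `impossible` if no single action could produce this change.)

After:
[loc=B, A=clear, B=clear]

Suck

try  Left: loc=A A=clear B=dirty
try Right: loc=B A=clear B=dirty
try  Suck: loc=B A=clear B=clear  ← match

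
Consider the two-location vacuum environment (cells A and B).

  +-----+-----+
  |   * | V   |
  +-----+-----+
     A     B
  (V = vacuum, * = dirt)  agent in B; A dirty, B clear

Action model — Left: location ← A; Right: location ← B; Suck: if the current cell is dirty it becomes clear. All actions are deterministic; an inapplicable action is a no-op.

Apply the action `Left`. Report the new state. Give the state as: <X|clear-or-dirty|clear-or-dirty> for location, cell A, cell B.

<A|dirty|clear>

start: <B|dirty|clear>
step 1/1 (Left): <A|dirty|clear>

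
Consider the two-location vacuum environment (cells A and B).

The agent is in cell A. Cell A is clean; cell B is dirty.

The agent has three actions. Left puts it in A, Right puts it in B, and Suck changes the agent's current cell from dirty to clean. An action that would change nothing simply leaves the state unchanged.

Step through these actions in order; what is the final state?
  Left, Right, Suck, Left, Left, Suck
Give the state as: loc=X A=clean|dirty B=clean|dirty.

loc=A A=clean B=clean

step 1/6 (Left): loc=A A=clean B=dirty
step 2/6 (Right): loc=B A=clean B=dirty
step 3/6 (Suck): loc=B A=clean B=clean
step 4/6 (Left): loc=A A=clean B=clean
step 5/6 (Left): loc=A A=clean B=clean
step 6/6 (Suck): loc=A A=clean B=clean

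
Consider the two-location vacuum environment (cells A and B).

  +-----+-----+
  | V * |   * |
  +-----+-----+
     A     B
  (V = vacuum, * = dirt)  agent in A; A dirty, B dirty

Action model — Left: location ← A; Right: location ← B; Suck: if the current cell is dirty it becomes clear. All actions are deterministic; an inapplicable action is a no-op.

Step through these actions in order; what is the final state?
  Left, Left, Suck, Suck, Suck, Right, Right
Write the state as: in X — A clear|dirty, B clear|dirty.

[1] after Left: in A — A dirty, B dirty
[2] after Left: in A — A dirty, B dirty
[3] after Suck: in A — A clear, B dirty
[4] after Suck: in A — A clear, B dirty
[5] after Suck: in A — A clear, B dirty
[6] after Right: in B — A clear, B dirty
[7] after Right: in B — A clear, B dirty

in B — A clear, B dirty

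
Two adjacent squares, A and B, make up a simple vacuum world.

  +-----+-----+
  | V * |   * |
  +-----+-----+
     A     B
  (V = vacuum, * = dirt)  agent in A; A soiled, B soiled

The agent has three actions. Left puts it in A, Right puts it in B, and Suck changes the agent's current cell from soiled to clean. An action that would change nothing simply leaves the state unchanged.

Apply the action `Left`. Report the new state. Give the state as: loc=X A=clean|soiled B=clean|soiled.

loc=A A=soiled B=soiled

start: loc=A A=soiled B=soiled
[1] after Left: loc=A A=soiled B=soiled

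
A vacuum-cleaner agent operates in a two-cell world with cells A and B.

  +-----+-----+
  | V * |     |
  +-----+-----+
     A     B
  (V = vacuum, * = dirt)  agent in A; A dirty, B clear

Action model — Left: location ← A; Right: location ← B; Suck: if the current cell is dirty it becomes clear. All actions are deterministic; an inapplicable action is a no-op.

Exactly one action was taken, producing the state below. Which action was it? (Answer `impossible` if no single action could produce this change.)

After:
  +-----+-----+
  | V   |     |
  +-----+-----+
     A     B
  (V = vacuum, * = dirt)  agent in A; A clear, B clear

try  Left: (A; A:dirty, B:clear)
try Right: (B; A:dirty, B:clear)
try  Suck: (A; A:clear, B:clear)  ← match

Suck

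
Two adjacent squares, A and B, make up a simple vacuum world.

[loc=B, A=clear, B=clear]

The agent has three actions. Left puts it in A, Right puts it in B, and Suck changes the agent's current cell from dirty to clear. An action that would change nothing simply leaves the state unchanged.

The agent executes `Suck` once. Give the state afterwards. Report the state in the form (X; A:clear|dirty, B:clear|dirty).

(B; A:clear, B:clear)

start: (B; A:clear, B:clear)
t=1 Suck ⇒ (B; A:clear, B:clear)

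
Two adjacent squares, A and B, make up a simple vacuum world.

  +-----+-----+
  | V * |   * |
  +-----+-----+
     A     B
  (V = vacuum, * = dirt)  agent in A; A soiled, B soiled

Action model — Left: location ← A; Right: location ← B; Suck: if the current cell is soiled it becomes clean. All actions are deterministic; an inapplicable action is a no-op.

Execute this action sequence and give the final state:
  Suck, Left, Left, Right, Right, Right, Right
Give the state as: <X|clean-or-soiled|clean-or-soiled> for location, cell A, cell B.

<B|clean|soiled>

t=1 Suck ⇒ <A|clean|soiled>
t=2 Left ⇒ <A|clean|soiled>
t=3 Left ⇒ <A|clean|soiled>
t=4 Right ⇒ <B|clean|soiled>
t=5 Right ⇒ <B|clean|soiled>
t=6 Right ⇒ <B|clean|soiled>
t=7 Right ⇒ <B|clean|soiled>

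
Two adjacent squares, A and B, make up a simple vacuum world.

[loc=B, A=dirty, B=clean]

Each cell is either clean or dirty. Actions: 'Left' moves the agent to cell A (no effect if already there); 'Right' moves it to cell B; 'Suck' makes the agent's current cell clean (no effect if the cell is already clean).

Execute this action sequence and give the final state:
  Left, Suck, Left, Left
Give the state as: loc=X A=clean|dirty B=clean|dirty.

loc=A A=clean B=clean

step 1/4 (Left): loc=A A=dirty B=clean
step 2/4 (Suck): loc=A A=clean B=clean
step 3/4 (Left): loc=A A=clean B=clean
step 4/4 (Left): loc=A A=clean B=clean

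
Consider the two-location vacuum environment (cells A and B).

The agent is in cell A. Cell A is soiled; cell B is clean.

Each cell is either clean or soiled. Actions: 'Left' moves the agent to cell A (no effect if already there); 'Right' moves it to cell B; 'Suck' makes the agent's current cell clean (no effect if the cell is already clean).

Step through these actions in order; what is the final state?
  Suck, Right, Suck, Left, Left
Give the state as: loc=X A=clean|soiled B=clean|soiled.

1) do Suck; now loc=A A=clean B=clean
2) do Right; now loc=B A=clean B=clean
3) do Suck; now loc=B A=clean B=clean
4) do Left; now loc=A A=clean B=clean
5) do Left; now loc=A A=clean B=clean

loc=A A=clean B=clean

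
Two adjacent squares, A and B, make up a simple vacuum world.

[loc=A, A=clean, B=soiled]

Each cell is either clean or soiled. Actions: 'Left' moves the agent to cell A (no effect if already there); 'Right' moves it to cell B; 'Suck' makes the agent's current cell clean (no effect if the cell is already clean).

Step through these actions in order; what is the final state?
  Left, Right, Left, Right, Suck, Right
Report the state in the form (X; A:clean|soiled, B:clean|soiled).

Left (#1): (A; A:clean, B:soiled)
Right (#2): (B; A:clean, B:soiled)
Left (#3): (A; A:clean, B:soiled)
Right (#4): (B; A:clean, B:soiled)
Suck (#5): (B; A:clean, B:clean)
Right (#6): (B; A:clean, B:clean)

(B; A:clean, B:clean)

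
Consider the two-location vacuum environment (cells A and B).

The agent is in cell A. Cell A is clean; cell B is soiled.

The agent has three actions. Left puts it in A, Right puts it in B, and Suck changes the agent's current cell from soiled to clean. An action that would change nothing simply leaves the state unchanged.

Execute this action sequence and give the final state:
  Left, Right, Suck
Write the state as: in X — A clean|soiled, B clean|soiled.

in B — A clean, B clean

Left (#1): in A — A clean, B soiled
Right (#2): in B — A clean, B soiled
Suck (#3): in B — A clean, B clean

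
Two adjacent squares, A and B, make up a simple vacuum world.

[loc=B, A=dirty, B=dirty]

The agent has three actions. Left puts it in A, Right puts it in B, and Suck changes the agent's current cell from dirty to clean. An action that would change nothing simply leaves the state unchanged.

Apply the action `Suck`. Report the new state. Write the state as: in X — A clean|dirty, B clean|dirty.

start: in B — A dirty, B dirty
[1] after Suck: in B — A dirty, B clean

in B — A dirty, B clean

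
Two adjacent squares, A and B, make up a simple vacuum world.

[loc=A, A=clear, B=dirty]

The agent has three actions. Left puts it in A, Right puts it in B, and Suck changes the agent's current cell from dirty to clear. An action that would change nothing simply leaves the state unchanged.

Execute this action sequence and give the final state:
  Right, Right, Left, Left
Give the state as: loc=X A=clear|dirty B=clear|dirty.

loc=A A=clear B=dirty

step 1/4 (Right): loc=B A=clear B=dirty
step 2/4 (Right): loc=B A=clear B=dirty
step 3/4 (Left): loc=A A=clear B=dirty
step 4/4 (Left): loc=A A=clear B=dirty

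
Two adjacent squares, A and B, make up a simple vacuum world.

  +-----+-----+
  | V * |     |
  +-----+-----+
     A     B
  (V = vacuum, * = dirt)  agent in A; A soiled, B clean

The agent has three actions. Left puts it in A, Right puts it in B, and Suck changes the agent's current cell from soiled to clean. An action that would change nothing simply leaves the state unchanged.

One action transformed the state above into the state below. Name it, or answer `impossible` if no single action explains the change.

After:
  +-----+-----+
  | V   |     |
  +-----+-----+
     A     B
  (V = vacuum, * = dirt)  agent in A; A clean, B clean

Suck

try  Left: (A; A:soiled, B:clean)
try Right: (B; A:soiled, B:clean)
try  Suck: (A; A:clean, B:clean)  ← match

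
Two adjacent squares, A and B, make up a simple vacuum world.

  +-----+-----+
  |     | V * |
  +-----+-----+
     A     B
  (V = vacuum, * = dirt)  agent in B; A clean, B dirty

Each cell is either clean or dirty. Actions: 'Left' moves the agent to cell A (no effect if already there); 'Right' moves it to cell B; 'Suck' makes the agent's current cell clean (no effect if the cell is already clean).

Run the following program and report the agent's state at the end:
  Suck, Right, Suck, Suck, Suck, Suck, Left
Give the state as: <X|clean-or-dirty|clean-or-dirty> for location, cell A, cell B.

1. Suck → <B|clean|clean>
2. Right → <B|clean|clean>
3. Suck → <B|clean|clean>
4. Suck → <B|clean|clean>
5. Suck → <B|clean|clean>
6. Suck → <B|clean|clean>
7. Left → <A|clean|clean>

<A|clean|clean>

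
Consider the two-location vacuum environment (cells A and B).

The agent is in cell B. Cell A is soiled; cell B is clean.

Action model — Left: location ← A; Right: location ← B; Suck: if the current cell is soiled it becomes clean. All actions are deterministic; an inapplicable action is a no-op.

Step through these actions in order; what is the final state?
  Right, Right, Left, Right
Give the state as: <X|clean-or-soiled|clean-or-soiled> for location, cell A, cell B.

<B|soiled|clean>

[1] after Right: <B|soiled|clean>
[2] after Right: <B|soiled|clean>
[3] after Left: <A|soiled|clean>
[4] after Right: <B|soiled|clean>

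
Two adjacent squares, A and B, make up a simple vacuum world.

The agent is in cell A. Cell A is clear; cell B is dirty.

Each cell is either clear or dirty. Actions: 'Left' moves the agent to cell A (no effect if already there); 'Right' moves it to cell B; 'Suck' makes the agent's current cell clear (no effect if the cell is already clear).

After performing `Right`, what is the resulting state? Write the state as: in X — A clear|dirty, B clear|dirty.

start: in A — A clear, B dirty
t=1 Right ⇒ in B — A clear, B dirty

in B — A clear, B dirty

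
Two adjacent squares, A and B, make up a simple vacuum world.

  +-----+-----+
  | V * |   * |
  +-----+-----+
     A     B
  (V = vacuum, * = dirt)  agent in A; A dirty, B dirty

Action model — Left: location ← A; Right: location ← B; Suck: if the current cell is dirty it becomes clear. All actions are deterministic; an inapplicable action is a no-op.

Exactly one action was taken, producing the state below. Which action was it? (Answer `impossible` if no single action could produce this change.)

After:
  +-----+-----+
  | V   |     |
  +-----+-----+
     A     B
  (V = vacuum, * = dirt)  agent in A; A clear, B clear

try  Left: loc=A A=dirty B=dirty
try Right: loc=B A=dirty B=dirty
try  Suck: loc=A A=clear B=dirty
no single action produces the after-state

impossible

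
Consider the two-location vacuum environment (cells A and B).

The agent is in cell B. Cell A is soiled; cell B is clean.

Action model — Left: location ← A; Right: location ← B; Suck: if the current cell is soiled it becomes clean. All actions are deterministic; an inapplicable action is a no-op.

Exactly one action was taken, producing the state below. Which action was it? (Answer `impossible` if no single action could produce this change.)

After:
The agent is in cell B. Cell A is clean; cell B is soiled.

impossible

try  Left: loc=A A=soiled B=clean
try Right: loc=B A=soiled B=clean
try  Suck: loc=B A=soiled B=clean
no single action produces the after-state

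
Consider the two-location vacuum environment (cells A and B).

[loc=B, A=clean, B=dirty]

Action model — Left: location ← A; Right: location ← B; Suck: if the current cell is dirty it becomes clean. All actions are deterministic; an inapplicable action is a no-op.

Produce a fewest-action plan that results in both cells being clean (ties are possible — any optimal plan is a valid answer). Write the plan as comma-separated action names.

Suck

Suck (#1): in B — A clean, B clean
min 1: B is dirty, one Suck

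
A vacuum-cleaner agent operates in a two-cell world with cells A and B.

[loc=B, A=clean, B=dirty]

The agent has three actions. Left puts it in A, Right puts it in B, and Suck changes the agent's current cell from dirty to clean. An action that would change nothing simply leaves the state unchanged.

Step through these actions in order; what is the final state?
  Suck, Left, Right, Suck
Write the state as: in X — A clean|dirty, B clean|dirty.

1) do Suck; now in B — A clean, B clean
2) do Left; now in A — A clean, B clean
3) do Right; now in B — A clean, B clean
4) do Suck; now in B — A clean, B clean

in B — A clean, B clean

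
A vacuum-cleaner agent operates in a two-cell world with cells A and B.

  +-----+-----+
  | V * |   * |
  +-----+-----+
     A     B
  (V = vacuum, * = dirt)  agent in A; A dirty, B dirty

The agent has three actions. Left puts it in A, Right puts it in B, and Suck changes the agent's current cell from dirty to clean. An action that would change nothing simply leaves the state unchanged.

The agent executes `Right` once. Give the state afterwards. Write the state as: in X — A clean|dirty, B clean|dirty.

start: in A — A dirty, B dirty
1) do Right; now in B — A dirty, B dirty

in B — A dirty, B dirty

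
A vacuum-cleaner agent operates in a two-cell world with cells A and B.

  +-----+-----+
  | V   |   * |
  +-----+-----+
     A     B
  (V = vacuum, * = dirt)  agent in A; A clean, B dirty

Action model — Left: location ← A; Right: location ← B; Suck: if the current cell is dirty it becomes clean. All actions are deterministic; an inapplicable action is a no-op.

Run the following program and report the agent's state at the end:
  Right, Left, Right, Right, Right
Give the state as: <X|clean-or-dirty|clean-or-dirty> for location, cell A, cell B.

<B|clean|dirty>

1) do Right; now <B|clean|dirty>
2) do Left; now <A|clean|dirty>
3) do Right; now <B|clean|dirty>
4) do Right; now <B|clean|dirty>
5) do Right; now <B|clean|dirty>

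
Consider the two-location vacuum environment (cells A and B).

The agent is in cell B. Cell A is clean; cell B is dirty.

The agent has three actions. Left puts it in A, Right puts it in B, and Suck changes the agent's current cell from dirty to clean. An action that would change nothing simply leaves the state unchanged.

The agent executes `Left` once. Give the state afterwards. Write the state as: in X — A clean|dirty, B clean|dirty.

in A — A clean, B dirty

start: in B — A clean, B dirty
Left (#1): in A — A clean, B dirty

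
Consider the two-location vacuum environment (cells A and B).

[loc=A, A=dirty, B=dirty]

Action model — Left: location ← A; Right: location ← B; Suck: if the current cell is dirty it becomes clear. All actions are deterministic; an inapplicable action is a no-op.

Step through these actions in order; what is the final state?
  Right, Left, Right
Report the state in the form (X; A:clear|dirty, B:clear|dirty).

(B; A:dirty, B:dirty)

1. Right → (B; A:dirty, B:dirty)
2. Left → (A; A:dirty, B:dirty)
3. Right → (B; A:dirty, B:dirty)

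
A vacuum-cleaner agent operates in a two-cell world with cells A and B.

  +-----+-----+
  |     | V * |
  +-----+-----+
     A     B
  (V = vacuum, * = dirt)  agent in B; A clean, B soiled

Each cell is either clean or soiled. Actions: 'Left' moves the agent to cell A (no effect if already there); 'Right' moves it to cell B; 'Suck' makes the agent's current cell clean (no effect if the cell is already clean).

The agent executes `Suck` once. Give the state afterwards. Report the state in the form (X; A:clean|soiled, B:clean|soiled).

(B; A:clean, B:clean)

start: (B; A:clean, B:soiled)
[1] after Suck: (B; A:clean, B:clean)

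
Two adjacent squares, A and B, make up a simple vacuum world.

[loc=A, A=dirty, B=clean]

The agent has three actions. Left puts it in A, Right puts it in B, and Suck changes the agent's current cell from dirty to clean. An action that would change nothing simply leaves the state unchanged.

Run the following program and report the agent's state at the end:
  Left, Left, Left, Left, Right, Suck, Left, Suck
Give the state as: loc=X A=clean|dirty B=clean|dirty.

step 1/8 (Left): loc=A A=dirty B=clean
step 2/8 (Left): loc=A A=dirty B=clean
step 3/8 (Left): loc=A A=dirty B=clean
step 4/8 (Left): loc=A A=dirty B=clean
step 5/8 (Right): loc=B A=dirty B=clean
step 6/8 (Suck): loc=B A=dirty B=clean
step 7/8 (Left): loc=A A=dirty B=clean
step 8/8 (Suck): loc=A A=clean B=clean

loc=A A=clean B=clean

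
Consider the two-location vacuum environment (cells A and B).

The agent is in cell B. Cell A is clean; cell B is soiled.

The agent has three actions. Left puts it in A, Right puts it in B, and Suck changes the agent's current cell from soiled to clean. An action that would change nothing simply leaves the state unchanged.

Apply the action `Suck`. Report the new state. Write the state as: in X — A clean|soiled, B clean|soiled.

start: in B — A clean, B soiled
[1] after Suck: in B — A clean, B clean

in B — A clean, B clean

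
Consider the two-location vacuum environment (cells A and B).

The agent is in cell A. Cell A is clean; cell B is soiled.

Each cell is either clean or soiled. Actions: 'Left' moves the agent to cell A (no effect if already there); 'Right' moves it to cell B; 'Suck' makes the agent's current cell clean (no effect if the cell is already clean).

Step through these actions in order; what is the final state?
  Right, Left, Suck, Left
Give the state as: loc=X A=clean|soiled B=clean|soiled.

1. Right → loc=B A=clean B=soiled
2. Left → loc=A A=clean B=soiled
3. Suck → loc=A A=clean B=soiled
4. Left → loc=A A=clean B=soiled

loc=A A=clean B=soiled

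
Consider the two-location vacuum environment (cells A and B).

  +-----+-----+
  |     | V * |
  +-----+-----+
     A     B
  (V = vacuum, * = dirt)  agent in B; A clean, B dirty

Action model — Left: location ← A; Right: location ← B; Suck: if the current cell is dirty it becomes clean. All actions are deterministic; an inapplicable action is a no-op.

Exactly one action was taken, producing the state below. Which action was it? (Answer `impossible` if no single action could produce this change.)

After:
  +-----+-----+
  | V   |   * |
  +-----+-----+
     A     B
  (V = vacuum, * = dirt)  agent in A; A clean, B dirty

try  Left: loc=A A=clean B=dirty  ← match
try Right: loc=B A=clean B=dirty
try  Suck: loc=B A=clean B=clean

Left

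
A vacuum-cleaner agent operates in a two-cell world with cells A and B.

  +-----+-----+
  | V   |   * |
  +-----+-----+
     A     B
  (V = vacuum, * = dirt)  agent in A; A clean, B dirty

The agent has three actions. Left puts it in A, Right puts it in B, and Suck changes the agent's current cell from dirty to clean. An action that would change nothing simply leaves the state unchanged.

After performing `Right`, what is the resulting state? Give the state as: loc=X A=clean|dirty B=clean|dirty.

loc=B A=clean B=dirty

start: loc=A A=clean B=dirty
1) do Right; now loc=B A=clean B=dirty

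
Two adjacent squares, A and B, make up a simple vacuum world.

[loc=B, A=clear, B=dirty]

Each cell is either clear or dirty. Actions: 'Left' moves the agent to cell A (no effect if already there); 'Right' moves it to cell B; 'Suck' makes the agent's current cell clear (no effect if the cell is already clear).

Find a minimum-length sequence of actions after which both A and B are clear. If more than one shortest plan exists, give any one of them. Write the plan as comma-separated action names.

Suck

1) do Suck; now in B — A clear, B clear
min 1: B is dirty, one Suck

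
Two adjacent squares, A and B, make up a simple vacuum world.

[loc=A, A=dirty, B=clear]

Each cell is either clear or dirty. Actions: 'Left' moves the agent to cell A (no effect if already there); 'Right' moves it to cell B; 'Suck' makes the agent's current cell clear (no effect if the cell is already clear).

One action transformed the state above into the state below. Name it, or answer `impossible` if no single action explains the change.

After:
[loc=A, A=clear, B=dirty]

impossible

try  Left: in A — A dirty, B clear
try Right: in B — A dirty, B clear
try  Suck: in A — A clear, B clear
no single action produces the after-state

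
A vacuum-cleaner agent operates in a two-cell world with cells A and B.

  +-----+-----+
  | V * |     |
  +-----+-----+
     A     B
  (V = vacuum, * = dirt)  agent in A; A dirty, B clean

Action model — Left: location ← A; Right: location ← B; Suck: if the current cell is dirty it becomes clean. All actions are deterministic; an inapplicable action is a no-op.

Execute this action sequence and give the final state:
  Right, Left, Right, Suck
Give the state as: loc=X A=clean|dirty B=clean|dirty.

1) do Right; now loc=B A=dirty B=clean
2) do Left; now loc=A A=dirty B=clean
3) do Right; now loc=B A=dirty B=clean
4) do Suck; now loc=B A=dirty B=clean

loc=B A=dirty B=clean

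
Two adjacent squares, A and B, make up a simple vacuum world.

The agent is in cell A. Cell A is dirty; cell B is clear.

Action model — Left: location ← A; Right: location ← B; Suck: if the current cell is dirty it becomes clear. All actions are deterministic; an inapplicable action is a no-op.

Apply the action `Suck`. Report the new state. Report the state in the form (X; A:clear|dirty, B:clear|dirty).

(A; A:clear, B:clear)

start: (A; A:dirty, B:clear)
1. Suck → (A; A:clear, B:clear)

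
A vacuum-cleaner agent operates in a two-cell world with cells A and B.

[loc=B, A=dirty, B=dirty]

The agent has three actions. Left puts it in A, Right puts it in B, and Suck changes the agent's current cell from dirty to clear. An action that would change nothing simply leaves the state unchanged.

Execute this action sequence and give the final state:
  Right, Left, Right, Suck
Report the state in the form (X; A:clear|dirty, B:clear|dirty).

(B; A:dirty, B:clear)

[1] after Right: (B; A:dirty, B:dirty)
[2] after Left: (A; A:dirty, B:dirty)
[3] after Right: (B; A:dirty, B:dirty)
[4] after Suck: (B; A:dirty, B:clear)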